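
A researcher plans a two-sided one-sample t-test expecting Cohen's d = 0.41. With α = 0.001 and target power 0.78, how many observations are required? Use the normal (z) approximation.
n = 99

Sample size formula (one-sample t-test, normal approximation):
n = ((z_{α/2} + z_β) / d)²

z_{α/2} = 3.291 (for α = 0.001, two-sided)
z_β = 0.772 (for power = 0.78)
d = 0.41

n = ((3.291 + 0.772) / 0.41)²
n = (9.910)²
n ≈ 98.21
Round up to the next whole number: n = 99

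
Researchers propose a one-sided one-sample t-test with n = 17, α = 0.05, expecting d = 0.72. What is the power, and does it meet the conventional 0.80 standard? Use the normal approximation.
Power ≈ 0.91; the study is adequately powered (power ≥ 0.80)

Power calculation (one-sample t-test, normal approximation):
z_β = d · √n - z_α
z_β = 0.72 · √17 - 1.645
z_β = 0.72 · 4.123 - 1.645
z_β = 1.324

Power = Φ(z_β) = Φ(1.324) ≈ 0.907

Effect size d = 0.72 is medium by Cohen's convention (0.2/0.5/0.8).

Threshold: power ≥ 0.80 is conventionally adequate.
Power ≈ 0.91 → the study is adequately powered (power ≥ 0.80).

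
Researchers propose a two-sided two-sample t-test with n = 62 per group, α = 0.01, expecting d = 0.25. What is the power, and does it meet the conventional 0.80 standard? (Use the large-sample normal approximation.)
Power ≈ 0.12; the study is underpowered (power < 0.80)

Power calculation (two-sample t-test, normal approximation):
z_β = d · √(n/2) - z_{α/2}
z_β = 0.25 · √(62/2) - 2.576
z_β = 0.25 · 5.568 - 2.576
z_β = -1.184

Power = Φ(z_β) = Φ(-1.184) ≈ 0.118

Effect size d = 0.25 is small by Cohen's convention (0.2/0.5/0.8).

Threshold: power ≥ 0.80 is conventionally adequate.
Power ≈ 0.12 → the study is underpowered (power < 0.80).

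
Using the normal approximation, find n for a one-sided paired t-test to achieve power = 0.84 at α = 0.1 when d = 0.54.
n = 18 pairs

Sample size formula (paired t-test, normal approximation):
n = ((z_α + z_β) / d)²

z_α = 1.282 (for α = 0.1, one-sided)
z_β = 0.994 (for power = 0.84)
d = 0.54

n = ((1.282 + 0.994) / 0.54)²
n = (4.215)²
n ≈ 17.77
Round up to the next whole number: n = 18 pairs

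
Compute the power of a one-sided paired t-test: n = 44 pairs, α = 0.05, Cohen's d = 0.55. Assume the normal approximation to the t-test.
Power ≈ 0.98

Power calculation (paired t-test, normal approximation):
z_β = d · √n - z_α
z_β = 0.55 · √44 - 1.645
z_β = 0.55 · 6.633 - 1.645
z_β = 2.003

Power = Φ(z_β) = Φ(2.003) ≈ 0.977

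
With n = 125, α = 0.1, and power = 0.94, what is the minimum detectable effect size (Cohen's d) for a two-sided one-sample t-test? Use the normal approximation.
d ≈ 0.29

Minimum detectable effect (one-sample t-test, normal approximation):
d = (z_{α/2} + z_β) / √n
d = (1.645 + 1.555) / √125
d = 3.200 / 11.180
d ≈ 0.29

By Cohen's convention (0.2 small / 0.5 medium / 0.8 large): small effect.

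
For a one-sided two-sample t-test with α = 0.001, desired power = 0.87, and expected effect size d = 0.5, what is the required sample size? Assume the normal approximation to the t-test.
n = 143 per group

Sample size formula (two-sample t-test, normal approximation):
n = 2 · ((z_α + z_β) / d)²

z_α = 3.090 (for α = 0.001, one-sided)
z_β = 1.126 (for power = 0.87)
d = 0.5

n = 2 · ((3.090 + 1.126) / 0.5)²
n = 2 · (8.432)²
n ≈ 142.20
Round up to the next whole number: n = 143 per group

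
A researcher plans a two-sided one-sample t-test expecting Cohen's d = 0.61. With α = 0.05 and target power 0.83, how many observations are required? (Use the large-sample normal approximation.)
n = 23

Sample size formula (one-sample t-test, normal approximation):
n = ((z_{α/2} + z_β) / d)²

z_{α/2} = 1.960 (for α = 0.05, two-sided)
z_β = 0.954 (for power = 0.83)
d = 0.61

n = ((1.960 + 0.954) / 0.61)²
n = (4.777)²
n ≈ 22.82
Round up to the next whole number: n = 23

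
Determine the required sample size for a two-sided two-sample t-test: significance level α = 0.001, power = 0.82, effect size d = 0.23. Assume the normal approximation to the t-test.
n = 669 per group

Sample size formula (two-sample t-test, normal approximation):
n = 2 · ((z_{α/2} + z_β) / d)²

z_{α/2} = 3.291 (for α = 0.001, two-sided)
z_β = 0.915 (for power = 0.82)
d = 0.23

n = 2 · ((3.291 + 0.915) / 0.23)²
n = 2 · (18.287)²
n ≈ 668.83
Round up to the next whole number: n = 669 per group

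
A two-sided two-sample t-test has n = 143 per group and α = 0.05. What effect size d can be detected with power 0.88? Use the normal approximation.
d ≈ 0.37

Minimum detectable effect (two-sample t-test, normal approximation):
d = (z_{α/2} + z_β) / √(n/2)
d = (1.960 + 1.175) / √(143/2)
d = 3.135 / 8.456
d ≈ 0.37

By Cohen's convention (0.2 small / 0.5 medium / 0.8 large): small effect.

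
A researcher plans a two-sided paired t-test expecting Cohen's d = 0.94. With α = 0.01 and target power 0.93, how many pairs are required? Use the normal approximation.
n = 19 pairs

Sample size formula (paired t-test, normal approximation):
n = ((z_{α/2} + z_β) / d)²

z_{α/2} = 2.576 (for α = 0.01, two-sided)
z_β = 1.476 (for power = 0.93)
d = 0.94

n = ((2.576 + 1.476) / 0.94)²
n = (4.311)²
n ≈ 18.58
Round up to the next whole number: n = 19 pairs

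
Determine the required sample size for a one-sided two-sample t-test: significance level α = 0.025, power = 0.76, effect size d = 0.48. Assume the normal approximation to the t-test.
n = 62 per group

Sample size formula (two-sample t-test, normal approximation):
n = 2 · ((z_α + z_β) / d)²

z_α = 1.960 (for α = 0.025, one-sided)
z_β = 0.706 (for power = 0.76)
d = 0.48

n = 2 · ((1.960 + 0.706) / 0.48)²
n = 2 · (5.554)²
n ≈ 61.69
Round up to the next whole number: n = 62 per group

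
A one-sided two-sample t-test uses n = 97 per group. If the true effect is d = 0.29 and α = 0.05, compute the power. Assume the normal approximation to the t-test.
Power ≈ 0.65

Power calculation (two-sample t-test, normal approximation):
z_β = d · √(n/2) - z_α
z_β = 0.29 · √(97/2) - 1.645
z_β = 0.29 · 6.964 - 1.645
z_β = 0.375

Power = Φ(z_β) = Φ(0.375) ≈ 0.646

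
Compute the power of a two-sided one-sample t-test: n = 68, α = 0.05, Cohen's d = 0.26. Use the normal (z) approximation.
Power ≈ 0.57

Power calculation (one-sample t-test, normal approximation):
z_β = d · √n - z_{α/2}
z_β = 0.26 · √68 - 1.960
z_β = 0.26 · 8.246 - 1.960
z_β = 0.184

Power = Φ(z_β) = Φ(0.184) ≈ 0.573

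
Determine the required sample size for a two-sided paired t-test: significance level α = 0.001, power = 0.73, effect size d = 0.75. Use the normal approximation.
n = 28 pairs

Sample size formula (paired t-test, normal approximation):
n = ((z_{α/2} + z_β) / d)²

z_{α/2} = 3.291 (for α = 0.001, two-sided)
z_β = 0.613 (for power = 0.73)
d = 0.75

n = ((3.291 + 0.613) / 0.75)²
n = (5.205)²
n ≈ 27.09
Round up to the next whole number: n = 28 pairs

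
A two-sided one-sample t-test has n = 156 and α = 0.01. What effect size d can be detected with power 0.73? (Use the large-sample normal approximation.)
d ≈ 0.26

Minimum detectable effect (one-sample t-test, normal approximation):
d = (z_{α/2} + z_β) / √n
d = (2.576 + 0.613) / √156
d = 3.189 / 12.490
d ≈ 0.26

By Cohen's convention (0.2 small / 0.5 medium / 0.8 large): small effect.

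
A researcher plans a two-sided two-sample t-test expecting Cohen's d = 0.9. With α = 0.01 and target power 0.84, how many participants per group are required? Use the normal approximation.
n = 32 per group

Sample size formula (two-sample t-test, normal approximation):
n = 2 · ((z_{α/2} + z_β) / d)²

z_{α/2} = 2.576 (for α = 0.01, two-sided)
z_β = 0.994 (for power = 0.84)
d = 0.9

n = 2 · ((2.576 + 0.994) / 0.9)²
n = 2 · (3.967)²
n ≈ 31.47
Round up to the next whole number: n = 32 per group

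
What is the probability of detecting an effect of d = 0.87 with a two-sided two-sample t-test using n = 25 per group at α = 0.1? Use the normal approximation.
Power ≈ 0.92

Power calculation (two-sample t-test, normal approximation):
z_β = d · √(n/2) - z_{α/2}
z_β = 0.87 · √(25/2) - 1.645
z_β = 0.87 · 3.536 - 1.645
z_β = 1.431

Power = Φ(z_β) = Φ(1.431) ≈ 0.924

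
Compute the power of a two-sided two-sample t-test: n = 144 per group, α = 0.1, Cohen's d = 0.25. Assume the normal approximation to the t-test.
Power ≈ 0.68

Power calculation (two-sample t-test, normal approximation):
z_β = d · √(n/2) - z_{α/2}
z_β = 0.25 · √(144/2) - 1.645
z_β = 0.25 · 8.485 - 1.645
z_β = 0.476

Power = Φ(z_β) = Φ(0.476) ≈ 0.683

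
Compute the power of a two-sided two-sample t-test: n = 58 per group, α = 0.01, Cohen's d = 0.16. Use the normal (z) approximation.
Power ≈ 0.04

Power calculation (two-sample t-test, normal approximation):
z_β = d · √(n/2) - z_{α/2}
z_β = 0.16 · √(58/2) - 2.576
z_β = 0.16 · 5.385 - 2.576
z_β = -1.714

Power = Φ(z_β) = Φ(-1.714) ≈ 0.043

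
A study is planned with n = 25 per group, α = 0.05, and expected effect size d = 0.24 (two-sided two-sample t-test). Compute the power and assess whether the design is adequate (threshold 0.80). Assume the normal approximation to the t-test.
Power ≈ 0.13; the study is underpowered (power < 0.80)

Power calculation (two-sample t-test, normal approximation):
z_β = d · √(n/2) - z_{α/2}
z_β = 0.24 · √(25/2) - 1.960
z_β = 0.24 · 3.536 - 1.960
z_β = -1.111

Power = Φ(z_β) = Φ(-1.111) ≈ 0.133

Effect size d = 0.24 is small by Cohen's convention (0.2/0.5/0.8).

Threshold: power ≥ 0.80 is conventionally adequate.
Power ≈ 0.13 → the study is underpowered (power < 0.80).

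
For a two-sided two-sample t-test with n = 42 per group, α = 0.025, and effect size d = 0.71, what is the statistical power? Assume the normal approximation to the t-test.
Power ≈ 0.84

Power calculation (two-sample t-test, normal approximation):
z_β = d · √(n/2) - z_{α/2}
z_β = 0.71 · √(42/2) - 2.241
z_β = 0.71 · 4.583 - 2.241
z_β = 1.012

Power = Φ(z_β) = Φ(1.012) ≈ 0.844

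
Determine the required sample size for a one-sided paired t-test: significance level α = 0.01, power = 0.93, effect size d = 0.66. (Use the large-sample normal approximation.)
n = 34 pairs

Sample size formula (paired t-test, normal approximation):
n = ((z_α + z_β) / d)²

z_α = 2.326 (for α = 0.01, one-sided)
z_β = 1.476 (for power = 0.93)
d = 0.66

n = ((2.326 + 1.476) / 0.66)²
n = (5.761)²
n ≈ 33.19
Round up to the next whole number: n = 34 pairs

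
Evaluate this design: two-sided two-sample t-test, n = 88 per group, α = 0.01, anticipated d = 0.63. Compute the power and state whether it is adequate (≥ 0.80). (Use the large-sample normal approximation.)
Power ≈ 0.95; the study is adequately powered (power ≥ 0.80)

Power calculation (two-sample t-test, normal approximation):
z_β = d · √(n/2) - z_{α/2}
z_β = 0.63 · √(88/2) - 2.576
z_β = 0.63 · 6.633 - 2.576
z_β = 1.603

Power = Φ(z_β) = Φ(1.603) ≈ 0.946

Effect size d = 0.63 is medium by Cohen's convention (0.2/0.5/0.8).

Threshold: power ≥ 0.80 is conventionally adequate.
Power ≈ 0.95 → the study is adequately powered (power ≥ 0.80).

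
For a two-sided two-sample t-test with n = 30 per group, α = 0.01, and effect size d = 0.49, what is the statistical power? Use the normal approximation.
Power ≈ 0.25

Power calculation (two-sample t-test, normal approximation):
z_β = d · √(n/2) - z_{α/2}
z_β = 0.49 · √(30/2) - 2.576
z_β = 0.49 · 3.873 - 2.576
z_β = -0.678

Power = Φ(z_β) = Φ(-0.678) ≈ 0.249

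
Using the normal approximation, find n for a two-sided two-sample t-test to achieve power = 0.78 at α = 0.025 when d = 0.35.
n = 149 per group

Sample size formula (two-sample t-test, normal approximation):
n = 2 · ((z_{α/2} + z_β) / d)²

z_{α/2} = 2.241 (for α = 0.025, two-sided)
z_β = 0.772 (for power = 0.78)
d = 0.35

n = 2 · ((2.241 + 0.772) / 0.35)²
n = 2 · (8.609)²
n ≈ 148.23
Round up to the next whole number: n = 149 per group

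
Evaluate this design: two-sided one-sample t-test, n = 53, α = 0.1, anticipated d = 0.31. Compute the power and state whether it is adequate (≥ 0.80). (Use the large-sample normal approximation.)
Power ≈ 0.73; the study is underpowered (power < 0.80)

Power calculation (one-sample t-test, normal approximation):
z_β = d · √n - z_{α/2}
z_β = 0.31 · √53 - 1.645
z_β = 0.31 · 7.280 - 1.645
z_β = 0.612

Power = Φ(z_β) = Φ(0.612) ≈ 0.730

Effect size d = 0.31 is small by Cohen's convention (0.2/0.5/0.8).

Threshold: power ≥ 0.80 is conventionally adequate.
Power ≈ 0.73 → the study is underpowered (power < 0.80).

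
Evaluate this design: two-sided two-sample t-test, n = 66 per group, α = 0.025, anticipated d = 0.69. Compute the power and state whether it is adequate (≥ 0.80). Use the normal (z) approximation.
Power ≈ 0.96; the study is adequately powered (power ≥ 0.80)

Power calculation (two-sample t-test, normal approximation):
z_β = d · √(n/2) - z_{α/2}
z_β = 0.69 · √(66/2) - 2.241
z_β = 0.69 · 5.745 - 2.241
z_β = 1.722

Power = Φ(z_β) = Φ(1.722) ≈ 0.957

Effect size d = 0.69 is medium by Cohen's convention (0.2/0.5/0.8).

Threshold: power ≥ 0.80 is conventionally adequate.
Power ≈ 0.96 → the study is adequately powered (power ≥ 0.80).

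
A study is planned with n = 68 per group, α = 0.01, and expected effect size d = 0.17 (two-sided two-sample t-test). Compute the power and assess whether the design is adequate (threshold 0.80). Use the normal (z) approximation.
Power ≈ 0.06; the study is underpowered (power < 0.80)

Power calculation (two-sample t-test, normal approximation):
z_β = d · √(n/2) - z_{α/2}
z_β = 0.17 · √(68/2) - 2.576
z_β = 0.17 · 5.831 - 2.576
z_β = -1.585

Power = Φ(z_β) = Φ(-1.585) ≈ 0.057

Effect size d = 0.17 is very small by Cohen's convention (0.2/0.5/0.8).

Threshold: power ≥ 0.80 is conventionally adequate.
Power ≈ 0.06 → the study is underpowered (power < 0.80).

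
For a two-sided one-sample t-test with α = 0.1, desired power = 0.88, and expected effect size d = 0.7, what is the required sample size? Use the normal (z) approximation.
n = 17

Sample size formula (one-sample t-test, normal approximation):
n = ((z_{α/2} + z_β) / d)²

z_{α/2} = 1.645 (for α = 0.1, two-sided)
z_β = 1.175 (for power = 0.88)
d = 0.7

n = ((1.645 + 1.175) / 0.7)²
n = (4.029)²
n ≈ 16.23
Round up to the next whole number: n = 17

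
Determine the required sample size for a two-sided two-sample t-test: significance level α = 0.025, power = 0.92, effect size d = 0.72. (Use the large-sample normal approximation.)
n = 52 per group

Sample size formula (two-sample t-test, normal approximation):
n = 2 · ((z_{α/2} + z_β) / d)²

z_{α/2} = 2.241 (for α = 0.025, two-sided)
z_β = 1.405 (for power = 0.92)
d = 0.72

n = 2 · ((2.241 + 1.405) / 0.72)²
n = 2 · (5.064)²
n ≈ 51.29
Round up to the next whole number: n = 52 per group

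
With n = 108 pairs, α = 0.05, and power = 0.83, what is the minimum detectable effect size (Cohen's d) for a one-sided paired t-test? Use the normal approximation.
d ≈ 0.25

Minimum detectable effect (paired t-test, normal approximation):
d = (z_α + z_β) / √n
d = (1.645 + 0.954) / √108
d = 2.599 / 10.392
d ≈ 0.25

By Cohen's convention (0.2 small / 0.5 medium / 0.8 large): small effect.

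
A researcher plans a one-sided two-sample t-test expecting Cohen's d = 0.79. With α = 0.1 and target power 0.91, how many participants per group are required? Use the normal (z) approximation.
n = 23 per group

Sample size formula (two-sample t-test, normal approximation):
n = 2 · ((z_α + z_β) / d)²

z_α = 1.282 (for α = 0.1, one-sided)
z_β = 1.341 (for power = 0.91)
d = 0.79

n = 2 · ((1.282 + 1.341) / 0.79)²
n = 2 · (3.320)²
n ≈ 22.04
Round up to the next whole number: n = 23 per group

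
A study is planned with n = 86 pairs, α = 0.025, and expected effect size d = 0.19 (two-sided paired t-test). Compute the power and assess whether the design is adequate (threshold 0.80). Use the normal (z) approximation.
Power ≈ 0.32; the study is underpowered (power < 0.80)

Power calculation (paired t-test, normal approximation):
z_β = d · √n - z_{α/2}
z_β = 0.19 · √86 - 2.241
z_β = 0.19 · 9.274 - 2.241
z_β = -0.479

Power = Φ(z_β) = Φ(-0.479) ≈ 0.316

Effect size d = 0.19 is very small by Cohen's convention (0.2/0.5/0.8).

Threshold: power ≥ 0.80 is conventionally adequate.
Power ≈ 0.32 → the study is underpowered (power < 0.80).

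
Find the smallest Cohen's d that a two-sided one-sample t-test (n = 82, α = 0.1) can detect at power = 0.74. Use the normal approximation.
d ≈ 0.25

Minimum detectable effect (one-sample t-test, normal approximation):
d = (z_{α/2} + z_β) / √n
d = (1.645 + 0.643) / √82
d = 2.288 / 9.055
d ≈ 0.25

By Cohen's convention (0.2 small / 0.5 medium / 0.8 large): small effect.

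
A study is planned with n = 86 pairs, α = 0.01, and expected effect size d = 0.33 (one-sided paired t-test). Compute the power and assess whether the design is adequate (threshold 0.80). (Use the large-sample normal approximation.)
Power ≈ 0.77; the study is underpowered (power < 0.80)

Power calculation (paired t-test, normal approximation):
z_β = d · √n - z_α
z_β = 0.33 · √86 - 2.326
z_β = 0.33 · 9.274 - 2.326
z_β = 0.734

Power = Φ(z_β) = Φ(0.734) ≈ 0.769

Effect size d = 0.33 is small by Cohen's convention (0.2/0.5/0.8).

Threshold: power ≥ 0.80 is conventionally adequate.
Power ≈ 0.77 → the study is underpowered (power < 0.80).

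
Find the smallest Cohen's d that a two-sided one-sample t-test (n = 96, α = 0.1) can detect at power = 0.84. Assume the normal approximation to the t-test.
d ≈ 0.27

Minimum detectable effect (one-sample t-test, normal approximation):
d = (z_{α/2} + z_β) / √n
d = (1.645 + 0.994) / √96
d = 2.639 / 9.798
d ≈ 0.27

By Cohen's convention (0.2 small / 0.5 medium / 0.8 large): small effect.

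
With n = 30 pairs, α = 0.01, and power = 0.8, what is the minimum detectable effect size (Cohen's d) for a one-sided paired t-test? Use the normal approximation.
d ≈ 0.58

Minimum detectable effect (paired t-test, normal approximation):
d = (z_α + z_β) / √n
d = (2.326 + 0.842) / √30
d = 3.168 / 5.477
d ≈ 0.58

By Cohen's convention (0.2 small / 0.5 medium / 0.8 large): medium effect.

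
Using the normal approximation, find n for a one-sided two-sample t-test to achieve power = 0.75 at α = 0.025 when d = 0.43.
n = 76 per group

Sample size formula (two-sample t-test, normal approximation):
n = 2 · ((z_α + z_β) / d)²

z_α = 1.960 (for α = 0.025, one-sided)
z_β = 0.674 (for power = 0.75)
d = 0.43

n = 2 · ((1.960 + 0.674) / 0.43)²
n = 2 · (6.126)²
n ≈ 75.06
Round up to the next whole number: n = 76 per group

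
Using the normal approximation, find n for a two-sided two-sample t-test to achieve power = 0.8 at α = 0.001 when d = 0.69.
n = 72 per group

Sample size formula (two-sample t-test, normal approximation):
n = 2 · ((z_{α/2} + z_β) / d)²

z_{α/2} = 3.291 (for α = 0.001, two-sided)
z_β = 0.842 (for power = 0.8)
d = 0.69

n = 2 · ((3.291 + 0.842) / 0.69)²
n = 2 · (5.990)²
n ≈ 71.76
Round up to the next whole number: n = 72 per group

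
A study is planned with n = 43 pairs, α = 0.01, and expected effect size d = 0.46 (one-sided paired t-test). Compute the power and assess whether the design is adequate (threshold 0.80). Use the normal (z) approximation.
Power ≈ 0.75; the study is underpowered (power < 0.80)

Power calculation (paired t-test, normal approximation):
z_β = d · √n - z_α
z_β = 0.46 · √43 - 2.326
z_β = 0.46 · 6.557 - 2.326
z_β = 0.690

Power = Φ(z_β) = Φ(0.690) ≈ 0.755

Effect size d = 0.46 is small by Cohen's convention (0.2/0.5/0.8).

Threshold: power ≥ 0.80 is conventionally adequate.
Power ≈ 0.75 → the study is underpowered (power < 0.80).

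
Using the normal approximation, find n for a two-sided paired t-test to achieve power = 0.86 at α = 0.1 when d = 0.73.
n = 14 pairs

Sample size formula (paired t-test, normal approximation):
n = ((z_{α/2} + z_β) / d)²

z_{α/2} = 1.645 (for α = 0.1, two-sided)
z_β = 1.080 (for power = 0.86)
d = 0.73

n = ((1.645 + 1.080) / 0.73)²
n = (3.733)²
n ≈ 13.94
Round up to the next whole number: n = 14 pairs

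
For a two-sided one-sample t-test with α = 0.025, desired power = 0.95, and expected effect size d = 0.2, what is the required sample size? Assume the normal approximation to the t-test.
n = 378

Sample size formula (one-sample t-test, normal approximation):
n = ((z_{α/2} + z_β) / d)²

z_{α/2} = 2.241 (for α = 0.025, two-sided)
z_β = 1.645 (for power = 0.95)
d = 0.2

n = ((2.241 + 1.645) / 0.2)²
n = (19.430)²
n ≈ 377.52
Round up to the next whole number: n = 378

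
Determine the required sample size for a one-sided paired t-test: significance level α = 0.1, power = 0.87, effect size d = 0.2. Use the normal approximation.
n = 145 pairs

Sample size formula (paired t-test, normal approximation):
n = ((z_α + z_β) / d)²

z_α = 1.282 (for α = 0.1, one-sided)
z_β = 1.126 (for power = 0.87)
d = 0.2

n = ((1.282 + 1.126) / 0.2)²
n = (12.040)²
n ≈ 144.96
Round up to the next whole number: n = 145 pairs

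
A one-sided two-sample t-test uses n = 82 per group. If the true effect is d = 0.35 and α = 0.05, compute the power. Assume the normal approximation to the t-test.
Power ≈ 0.72

Power calculation (two-sample t-test, normal approximation):
z_β = d · √(n/2) - z_α
z_β = 0.35 · √(82/2) - 1.645
z_β = 0.35 · 6.403 - 1.645
z_β = 0.596

Power = Φ(z_β) = Φ(0.596) ≈ 0.724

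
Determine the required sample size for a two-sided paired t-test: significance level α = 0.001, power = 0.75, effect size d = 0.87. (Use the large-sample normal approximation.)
n = 21 pairs

Sample size formula (paired t-test, normal approximation):
n = ((z_{α/2} + z_β) / d)²

z_{α/2} = 3.291 (for α = 0.001, two-sided)
z_β = 0.674 (for power = 0.75)
d = 0.87

n = ((3.291 + 0.674) / 0.87)²
n = (4.557)²
n ≈ 20.77
Round up to the next whole number: n = 21 pairs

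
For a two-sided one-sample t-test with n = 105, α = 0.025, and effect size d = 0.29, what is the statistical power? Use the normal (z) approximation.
Power ≈ 0.77

Power calculation (one-sample t-test, normal approximation):
z_β = d · √n - z_{α/2}
z_β = 0.29 · √105 - 2.241
z_β = 0.29 · 10.247 - 2.241
z_β = 0.730

Power = Φ(z_β) = Φ(0.730) ≈ 0.767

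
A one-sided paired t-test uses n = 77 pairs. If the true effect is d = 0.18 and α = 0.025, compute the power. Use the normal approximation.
Power ≈ 0.35

Power calculation (paired t-test, normal approximation):
z_β = d · √n - z_α
z_β = 0.18 · √77 - 1.960
z_β = 0.18 · 8.775 - 1.960
z_β = -0.380

Power = Φ(z_β) = Φ(-0.380) ≈ 0.352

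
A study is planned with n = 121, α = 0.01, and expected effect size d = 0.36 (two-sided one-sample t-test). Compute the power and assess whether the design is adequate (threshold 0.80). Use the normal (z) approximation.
Power ≈ 0.92; the study is adequately powered (power ≥ 0.80)

Power calculation (one-sample t-test, normal approximation):
z_β = d · √n - z_{α/2}
z_β = 0.36 · √121 - 2.576
z_β = 0.36 · 11.000 - 2.576
z_β = 1.384

Power = Φ(z_β) = Φ(1.384) ≈ 0.917

Effect size d = 0.36 is small by Cohen's convention (0.2/0.5/0.8).

Threshold: power ≥ 0.80 is conventionally adequate.
Power ≈ 0.92 → the study is adequately powered (power ≥ 0.80).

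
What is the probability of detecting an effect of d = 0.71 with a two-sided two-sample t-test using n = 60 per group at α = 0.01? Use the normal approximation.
Power ≈ 0.91

Power calculation (two-sample t-test, normal approximation):
z_β = d · √(n/2) - z_{α/2}
z_β = 0.71 · √(60/2) - 2.576
z_β = 0.71 · 5.477 - 2.576
z_β = 1.313

Power = Φ(z_β) = Φ(1.313) ≈ 0.905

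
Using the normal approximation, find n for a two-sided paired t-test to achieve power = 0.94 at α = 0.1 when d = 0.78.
n = 17 pairs

Sample size formula (paired t-test, normal approximation):
n = ((z_{α/2} + z_β) / d)²

z_{α/2} = 1.645 (for α = 0.1, two-sided)
z_β = 1.555 (for power = 0.94)
d = 0.78

n = ((1.645 + 1.555) / 0.78)²
n = (4.103)²
n ≈ 16.83
Round up to the next whole number: n = 17 pairs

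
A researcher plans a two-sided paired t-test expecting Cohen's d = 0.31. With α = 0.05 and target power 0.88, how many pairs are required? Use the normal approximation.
n = 103 pairs

Sample size formula (paired t-test, normal approximation):
n = ((z_{α/2} + z_β) / d)²

z_{α/2} = 1.960 (for α = 0.05, two-sided)
z_β = 1.175 (for power = 0.88)
d = 0.31

n = ((1.960 + 1.175) / 0.31)²
n = (10.113)²
n ≈ 102.27
Round up to the next whole number: n = 103 pairs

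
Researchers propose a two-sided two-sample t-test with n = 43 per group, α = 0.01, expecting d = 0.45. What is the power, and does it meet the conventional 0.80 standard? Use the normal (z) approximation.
Power ≈ 0.31; the study is underpowered (power < 0.80)

Power calculation (two-sample t-test, normal approximation):
z_β = d · √(n/2) - z_{α/2}
z_β = 0.45 · √(43/2) - 2.576
z_β = 0.45 · 4.637 - 2.576
z_β = -0.489

Power = Φ(z_β) = Φ(-0.489) ≈ 0.312

Effect size d = 0.45 is small by Cohen's convention (0.2/0.5/0.8).

Threshold: power ≥ 0.80 is conventionally adequate.
Power ≈ 0.31 → the study is underpowered (power < 0.80).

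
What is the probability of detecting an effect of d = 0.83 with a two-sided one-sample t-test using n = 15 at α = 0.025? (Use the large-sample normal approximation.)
Power ≈ 0.83

Power calculation (one-sample t-test, normal approximation):
z_β = d · √n - z_{α/2}
z_β = 0.83 · √15 - 2.241
z_β = 0.83 · 3.873 - 2.241
z_β = 0.973

Power = Φ(z_β) = Φ(0.973) ≈ 0.835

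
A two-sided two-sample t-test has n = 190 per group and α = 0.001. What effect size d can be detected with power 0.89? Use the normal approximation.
d ≈ 0.46

Minimum detectable effect (two-sample t-test, normal approximation):
d = (z_{α/2} + z_β) / √(n/2)
d = (3.291 + 1.227) / √(190/2)
d = 4.517 / 9.747
d ≈ 0.46

By Cohen's convention (0.2 small / 0.5 medium / 0.8 large): small effect.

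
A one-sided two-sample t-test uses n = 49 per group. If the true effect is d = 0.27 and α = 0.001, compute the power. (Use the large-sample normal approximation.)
Power ≈ 0.04

Power calculation (two-sample t-test, normal approximation):
z_β = d · √(n/2) - z_α
z_β = 0.27 · √(49/2) - 3.090
z_β = 0.27 · 4.950 - 3.090
z_β = -1.754

Power = Φ(z_β) = Φ(-1.754) ≈ 0.040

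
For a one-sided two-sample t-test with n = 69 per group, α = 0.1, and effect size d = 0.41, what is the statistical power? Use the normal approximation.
Power ≈ 0.87

Power calculation (two-sample t-test, normal approximation):
z_β = d · √(n/2) - z_α
z_β = 0.41 · √(69/2) - 1.282
z_β = 0.41 · 5.874 - 1.282
z_β = 1.127

Power = Φ(z_β) = Φ(1.127) ≈ 0.870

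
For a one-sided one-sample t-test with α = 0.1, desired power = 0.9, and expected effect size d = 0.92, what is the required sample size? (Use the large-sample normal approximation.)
n = 8

Sample size formula (one-sample t-test, normal approximation):
n = ((z_α + z_β) / d)²

z_α = 1.282 (for α = 0.1, one-sided)
z_β = 1.282 (for power = 0.9)
d = 0.92

n = ((1.282 + 1.282) / 0.92)²
n = (2.787)²
n ≈ 7.77
Round up to the next whole number: n = 8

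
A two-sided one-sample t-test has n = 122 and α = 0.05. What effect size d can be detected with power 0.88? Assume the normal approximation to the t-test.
d ≈ 0.28

Minimum detectable effect (one-sample t-test, normal approximation):
d = (z_{α/2} + z_β) / √n
d = (1.960 + 1.175) / √122
d = 3.135 / 11.045
d ≈ 0.28

By Cohen's convention (0.2 small / 0.5 medium / 0.8 large): small effect.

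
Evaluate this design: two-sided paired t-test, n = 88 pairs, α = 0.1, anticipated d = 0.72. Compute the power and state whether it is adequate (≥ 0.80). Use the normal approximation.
Power ≈ 1.00; the study is adequately powered (power ≥ 0.80)

Power calculation (paired t-test, normal approximation):
z_β = d · √n - z_{α/2}
z_β = 0.72 · √88 - 1.645
z_β = 0.72 · 9.381 - 1.645
z_β = 5.109

Power = Φ(z_β) = Φ(5.109) ≈ 1.000

Effect size d = 0.72 is medium by Cohen's convention (0.2/0.5/0.8).

Threshold: power ≥ 0.80 is conventionally adequate.
Power ≈ 1.00 → the study is adequately powered (power ≥ 0.80).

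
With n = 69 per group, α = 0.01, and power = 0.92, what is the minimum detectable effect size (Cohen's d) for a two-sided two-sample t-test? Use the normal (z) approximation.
d ≈ 0.68

Minimum detectable effect (two-sample t-test, normal approximation):
d = (z_{α/2} + z_β) / √(n/2)
d = (2.576 + 1.405) / √(69/2)
d = 3.981 / 5.874
d ≈ 0.68

By Cohen's convention (0.2 small / 0.5 medium / 0.8 large): medium effect.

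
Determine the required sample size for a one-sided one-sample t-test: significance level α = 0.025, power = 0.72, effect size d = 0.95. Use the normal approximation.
n = 8

Sample size formula (one-sample t-test, normal approximation):
n = ((z_α + z_β) / d)²

z_α = 1.960 (for α = 0.025, one-sided)
z_β = 0.583 (for power = 0.72)
d = 0.95

n = ((1.960 + 0.583) / 0.95)²
n = (2.677)²
n ≈ 7.17
Round up to the next whole number: n = 8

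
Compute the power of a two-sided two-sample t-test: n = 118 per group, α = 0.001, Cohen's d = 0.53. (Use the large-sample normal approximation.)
Power ≈ 0.78

Power calculation (two-sample t-test, normal approximation):
z_β = d · √(n/2) - z_{α/2}
z_β = 0.53 · √(118/2) - 3.291
z_β = 0.53 · 7.681 - 3.291
z_β = 0.780

Power = Φ(z_β) = Φ(0.780) ≈ 0.782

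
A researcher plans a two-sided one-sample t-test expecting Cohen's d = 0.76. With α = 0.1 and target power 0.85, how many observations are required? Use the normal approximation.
n = 13

Sample size formula (one-sample t-test, normal approximation):
n = ((z_{α/2} + z_β) / d)²

z_{α/2} = 1.645 (for α = 0.1, two-sided)
z_β = 1.036 (for power = 0.85)
d = 0.76

n = ((1.645 + 1.036) / 0.76)²
n = (3.528)²
n ≈ 12.45
Round up to the next whole number: n = 13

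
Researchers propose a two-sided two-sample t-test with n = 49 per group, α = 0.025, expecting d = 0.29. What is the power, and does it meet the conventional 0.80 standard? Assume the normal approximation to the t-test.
Power ≈ 0.21; the study is underpowered (power < 0.80)

Power calculation (two-sample t-test, normal approximation):
z_β = d · √(n/2) - z_{α/2}
z_β = 0.29 · √(49/2) - 2.241
z_β = 0.29 · 4.950 - 2.241
z_β = -0.806

Power = Φ(z_β) = Φ(-0.806) ≈ 0.210

Effect size d = 0.29 is small by Cohen's convention (0.2/0.5/0.8).

Threshold: power ≥ 0.80 is conventionally adequate.
Power ≈ 0.21 → the study is underpowered (power < 0.80).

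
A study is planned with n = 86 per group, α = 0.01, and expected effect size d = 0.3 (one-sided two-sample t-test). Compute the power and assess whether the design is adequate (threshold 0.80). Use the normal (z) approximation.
Power ≈ 0.36; the study is underpowered (power < 0.80)

Power calculation (two-sample t-test, normal approximation):
z_β = d · √(n/2) - z_α
z_β = 0.3 · √(86/2) - 2.326
z_β = 0.3 · 6.557 - 2.326
z_β = -0.359

Power = Φ(z_β) = Φ(-0.359) ≈ 0.360

Effect size d = 0.3 is small by Cohen's convention (0.2/0.5/0.8).

Threshold: power ≥ 0.80 is conventionally adequate.
Power ≈ 0.36 → the study is underpowered (power < 0.80).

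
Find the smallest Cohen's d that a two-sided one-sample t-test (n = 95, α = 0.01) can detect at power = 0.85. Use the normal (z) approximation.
d ≈ 0.37

Minimum detectable effect (one-sample t-test, normal approximation):
d = (z_{α/2} + z_β) / √n
d = (2.576 + 1.036) / √95
d = 3.612 / 9.747
d ≈ 0.37

By Cohen's convention (0.2 small / 0.5 medium / 0.8 large): small effect.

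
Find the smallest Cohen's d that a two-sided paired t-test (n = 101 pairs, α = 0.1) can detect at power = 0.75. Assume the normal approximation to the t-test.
d ≈ 0.23

Minimum detectable effect (paired t-test, normal approximation):
d = (z_{α/2} + z_β) / √n
d = (1.645 + 0.674) / √101
d = 2.319 / 10.050
d ≈ 0.23

By Cohen's convention (0.2 small / 0.5 medium / 0.8 large): small effect.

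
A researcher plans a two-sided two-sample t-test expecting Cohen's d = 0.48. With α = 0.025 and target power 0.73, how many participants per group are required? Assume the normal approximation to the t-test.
n = 71 per group

Sample size formula (two-sample t-test, normal approximation):
n = 2 · ((z_{α/2} + z_β) / d)²

z_{α/2} = 2.241 (for α = 0.025, two-sided)
z_β = 0.613 (for power = 0.73)
d = 0.48

n = 2 · ((2.241 + 0.613) / 0.48)²
n = 2 · (5.946)²
n ≈ 70.71
Round up to the next whole number: n = 71 per group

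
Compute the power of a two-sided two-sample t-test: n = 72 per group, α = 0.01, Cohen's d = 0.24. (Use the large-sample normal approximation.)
Power ≈ 0.13

Power calculation (two-sample t-test, normal approximation):
z_β = d · √(n/2) - z_{α/2}
z_β = 0.24 · √(72/2) - 2.576
z_β = 0.24 · 6.000 - 2.576
z_β = -1.136

Power = Φ(z_β) = Φ(-1.136) ≈ 0.128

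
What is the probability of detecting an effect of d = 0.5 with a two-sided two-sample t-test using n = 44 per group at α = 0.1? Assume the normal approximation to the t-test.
Power ≈ 0.76

Power calculation (two-sample t-test, normal approximation):
z_β = d · √(n/2) - z_{α/2}
z_β = 0.5 · √(44/2) - 1.645
z_β = 0.5 · 4.690 - 1.645
z_β = 0.700

Power = Φ(z_β) = Φ(0.700) ≈ 0.758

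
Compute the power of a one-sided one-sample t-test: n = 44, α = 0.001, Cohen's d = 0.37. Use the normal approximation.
Power ≈ 0.26

Power calculation (one-sample t-test, normal approximation):
z_β = d · √n - z_α
z_β = 0.37 · √44 - 3.090
z_β = 0.37 · 6.633 - 3.090
z_β = -0.636

Power = Φ(z_β) = Φ(-0.636) ≈ 0.262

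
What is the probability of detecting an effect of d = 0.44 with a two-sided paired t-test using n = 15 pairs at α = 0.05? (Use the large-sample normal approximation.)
Power ≈ 0.40

Power calculation (paired t-test, normal approximation):
z_β = d · √n - z_{α/2}
z_β = 0.44 · √15 - 1.960
z_β = 0.44 · 3.873 - 1.960
z_β = -0.256

Power = Φ(z_β) = Φ(-0.256) ≈ 0.399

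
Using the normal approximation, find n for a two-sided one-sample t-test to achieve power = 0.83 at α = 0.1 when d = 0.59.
n = 20

Sample size formula (one-sample t-test, normal approximation):
n = ((z_{α/2} + z_β) / d)²

z_{α/2} = 1.645 (for α = 0.1, two-sided)
z_β = 0.954 (for power = 0.83)
d = 0.59

n = ((1.645 + 0.954) / 0.59)²
n = (4.405)²
n ≈ 19.40
Round up to the next whole number: n = 20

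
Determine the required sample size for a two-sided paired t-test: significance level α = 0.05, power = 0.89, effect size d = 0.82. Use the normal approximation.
n = 16 pairs

Sample size formula (paired t-test, normal approximation):
n = ((z_{α/2} + z_β) / d)²

z_{α/2} = 1.960 (for α = 0.05, two-sided)
z_β = 1.227 (for power = 0.89)
d = 0.82

n = ((1.960 + 1.227) / 0.82)²
n = (3.887)²
n ≈ 15.11
Round up to the next whole number: n = 16 pairs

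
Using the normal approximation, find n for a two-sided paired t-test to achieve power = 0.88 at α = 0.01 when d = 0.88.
n = 19 pairs

Sample size formula (paired t-test, normal approximation):
n = ((z_{α/2} + z_β) / d)²

z_{α/2} = 2.576 (for α = 0.01, two-sided)
z_β = 1.175 (for power = 0.88)
d = 0.88

n = ((2.576 + 1.175) / 0.88)²
n = (4.263)²
n ≈ 18.17
Round up to the next whole number: n = 19 pairs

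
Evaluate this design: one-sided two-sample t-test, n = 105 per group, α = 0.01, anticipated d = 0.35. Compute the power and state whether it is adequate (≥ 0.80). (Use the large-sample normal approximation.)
Power ≈ 0.58; the study is underpowered (power < 0.80)

Power calculation (two-sample t-test, normal approximation):
z_β = d · √(n/2) - z_α
z_β = 0.35 · √(105/2) - 2.326
z_β = 0.35 · 7.246 - 2.326
z_β = 0.210

Power = Φ(z_β) = Φ(0.210) ≈ 0.583

Effect size d = 0.35 is small by Cohen's convention (0.2/0.5/0.8).

Threshold: power ≥ 0.80 is conventionally adequate.
Power ≈ 0.58 → the study is underpowered (power < 0.80).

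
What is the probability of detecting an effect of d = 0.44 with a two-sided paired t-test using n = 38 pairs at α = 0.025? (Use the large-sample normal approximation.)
Power ≈ 0.68

Power calculation (paired t-test, normal approximation):
z_β = d · √n - z_{α/2}
z_β = 0.44 · √38 - 2.241
z_β = 0.44 · 6.164 - 2.241
z_β = 0.471

Power = Φ(z_β) = Φ(0.471) ≈ 0.681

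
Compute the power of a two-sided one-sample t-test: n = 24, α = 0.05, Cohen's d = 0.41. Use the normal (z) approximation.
Power ≈ 0.52

Power calculation (one-sample t-test, normal approximation):
z_β = d · √n - z_{α/2}
z_β = 0.41 · √24 - 1.960
z_β = 0.41 · 4.899 - 1.960
z_β = 0.049

Power = Φ(z_β) = Φ(0.049) ≈ 0.519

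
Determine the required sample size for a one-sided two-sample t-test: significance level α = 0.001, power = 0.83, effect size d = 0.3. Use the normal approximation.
n = 364 per group

Sample size formula (two-sample t-test, normal approximation):
n = 2 · ((z_α + z_β) / d)²

z_α = 3.090 (for α = 0.001, one-sided)
z_β = 0.954 (for power = 0.83)
d = 0.3

n = 2 · ((3.090 + 0.954) / 0.3)²
n = 2 · (13.480)²
n ≈ 363.42
Round up to the next whole number: n = 364 per group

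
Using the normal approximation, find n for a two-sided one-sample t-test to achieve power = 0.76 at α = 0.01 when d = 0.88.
n = 14

Sample size formula (one-sample t-test, normal approximation):
n = ((z_{α/2} + z_β) / d)²

z_{α/2} = 2.576 (for α = 0.01, two-sided)
z_β = 0.706 (for power = 0.76)
d = 0.88

n = ((2.576 + 0.706) / 0.88)²
n = (3.730)²
n ≈ 13.91
Round up to the next whole number: n = 14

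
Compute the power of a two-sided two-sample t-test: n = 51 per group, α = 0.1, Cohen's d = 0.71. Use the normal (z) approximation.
Power ≈ 0.97

Power calculation (two-sample t-test, normal approximation):
z_β = d · √(n/2) - z_{α/2}
z_β = 0.71 · √(51/2) - 1.645
z_β = 0.71 · 5.050 - 1.645
z_β = 1.940

Power = Φ(z_β) = Φ(1.940) ≈ 0.974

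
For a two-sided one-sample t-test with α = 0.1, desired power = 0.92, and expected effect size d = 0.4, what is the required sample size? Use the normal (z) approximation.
n = 59

Sample size formula (one-sample t-test, normal approximation):
n = ((z_{α/2} + z_β) / d)²

z_{α/2} = 1.645 (for α = 0.1, two-sided)
z_β = 1.405 (for power = 0.92)
d = 0.4

n = ((1.645 + 1.405) / 0.4)²
n = (7.625)²
n ≈ 58.14
Round up to the next whole number: n = 59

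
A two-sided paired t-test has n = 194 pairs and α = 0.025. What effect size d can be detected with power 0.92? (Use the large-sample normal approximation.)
d ≈ 0.26

Minimum detectable effect (paired t-test, normal approximation):
d = (z_{α/2} + z_β) / √n
d = (2.241 + 1.405) / √194
d = 3.646 / 13.928
d ≈ 0.26

By Cohen's convention (0.2 small / 0.5 medium / 0.8 large): small effect.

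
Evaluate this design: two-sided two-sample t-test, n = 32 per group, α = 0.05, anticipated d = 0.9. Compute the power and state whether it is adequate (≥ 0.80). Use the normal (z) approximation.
Power ≈ 0.95; the study is adequately powered (power ≥ 0.80)

Power calculation (two-sample t-test, normal approximation):
z_β = d · √(n/2) - z_{α/2}
z_β = 0.9 · √(32/2) - 1.960
z_β = 0.9 · 4.000 - 1.960
z_β = 1.640

Power = Φ(z_β) = Φ(1.640) ≈ 0.950

Effect size d = 0.9 is large by Cohen's convention (0.2/0.5/0.8).

Threshold: power ≥ 0.80 is conventionally adequate.
Power ≈ 0.95 → the study is adequately powered (power ≥ 0.80).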